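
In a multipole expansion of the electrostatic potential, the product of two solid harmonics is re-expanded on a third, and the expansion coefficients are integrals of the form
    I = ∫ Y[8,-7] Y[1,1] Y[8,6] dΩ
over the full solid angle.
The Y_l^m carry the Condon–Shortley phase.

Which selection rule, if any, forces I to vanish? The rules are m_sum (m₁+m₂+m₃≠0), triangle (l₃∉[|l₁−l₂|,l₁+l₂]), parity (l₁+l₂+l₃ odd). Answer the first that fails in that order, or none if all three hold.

parity

Σmᵢ = 0  ✓
l₃∈[|l₁−l₂|,l₁+l₂]=[7,9], have l₃=8  ✓
Σlᵢ = 17 ⇒ odd  ✗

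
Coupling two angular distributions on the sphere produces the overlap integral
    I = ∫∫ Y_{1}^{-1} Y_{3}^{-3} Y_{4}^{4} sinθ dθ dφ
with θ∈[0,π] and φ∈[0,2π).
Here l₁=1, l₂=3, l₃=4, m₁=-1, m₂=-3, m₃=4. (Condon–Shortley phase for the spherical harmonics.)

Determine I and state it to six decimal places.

Rules hold: Σm=0, L=8 even, 2≤4≤4.
N = 3·7·9 = 189
Δ = 0!·2!·6!/9! = 1/252
Racah Σ t=0..0: t=0:+1/36 = 1/36
⇒ 3j(1 3 4; 0 0 0)² = 4/63, sgn +1
Racah Σ t=0..0: t=0:+1/1440 = 1/1440
⇒ 3j(1 3 4; -1 -3 4)² = 1/9, sgn +1
4πI² = N·(3j₀)²·(3jₘ)² = 4/3
I = +1·√(1.33333/4π) = 0.32573501

0.325735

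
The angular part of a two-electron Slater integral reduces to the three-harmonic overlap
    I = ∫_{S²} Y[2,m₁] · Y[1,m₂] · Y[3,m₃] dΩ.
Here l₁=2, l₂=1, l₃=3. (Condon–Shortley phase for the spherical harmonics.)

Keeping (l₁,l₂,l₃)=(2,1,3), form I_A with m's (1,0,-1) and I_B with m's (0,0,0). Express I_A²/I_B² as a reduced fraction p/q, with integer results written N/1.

Same 2,1,3: normalisation and zero-m 3j drop out of the ratio.
A: Δ: 0! 4! 2! / 7! → 1/105; sum: t=0:+1/6 = 1/6; 3j²(2 1 3; 1 0 -1) = Δ·Π!·Σ² = 8/105  (sign +1)
B: Δ: 0! 4! 2! / 7! → 1/105; sum: t=0:+1/4 = 1/4; 3j²(2 1 3; 0 0 0) = Δ·Π!·Σ² = 3/35  (sign -1)
I_A²/I_B² = (8/105)/(3/35) = 8/9

8/9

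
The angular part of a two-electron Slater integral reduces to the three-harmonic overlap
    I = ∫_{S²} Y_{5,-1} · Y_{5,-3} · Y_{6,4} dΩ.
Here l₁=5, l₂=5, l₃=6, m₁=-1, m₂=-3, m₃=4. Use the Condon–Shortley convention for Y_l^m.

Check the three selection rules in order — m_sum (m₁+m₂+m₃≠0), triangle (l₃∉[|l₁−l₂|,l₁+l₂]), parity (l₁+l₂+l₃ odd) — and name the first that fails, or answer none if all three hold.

none

Σmᵢ = 0  ✓
l₃∈[|l₁−l₂|,l₁+l₂]=[0,10], have l₃=6  ✓
Σlᵢ = 16 ⇒ even  ✓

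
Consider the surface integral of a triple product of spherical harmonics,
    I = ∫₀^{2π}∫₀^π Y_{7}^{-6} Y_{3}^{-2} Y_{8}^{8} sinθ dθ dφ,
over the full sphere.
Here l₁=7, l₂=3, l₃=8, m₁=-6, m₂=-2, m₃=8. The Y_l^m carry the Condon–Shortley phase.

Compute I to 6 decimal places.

Rules hold: Σm=0, L=18 even, 4≤8≤10.
N = 15·7·17 = 1785
Δ = 2!·12!·4!/19! = 1/5290740
Racah Σ t=0..2: t=0:+1/7257600 t=1:−1/2073600 t=2:+1/7257600 = -1/4838400
⇒ 3j(7 3 8; 0 0 0)² = 252/20995, sgn -1
Racah Σ t=1..1: t=1:−1/11496038400 = -1/11496038400
⇒ 3j(7 3 8; -6 -2 8)² = 65/2907, sgn -1
4πI² = N·(3j₀)²·(3jₘ)² = 2940/6137
I = +1·√(0.479061/4π) = 0.19524983

0.195250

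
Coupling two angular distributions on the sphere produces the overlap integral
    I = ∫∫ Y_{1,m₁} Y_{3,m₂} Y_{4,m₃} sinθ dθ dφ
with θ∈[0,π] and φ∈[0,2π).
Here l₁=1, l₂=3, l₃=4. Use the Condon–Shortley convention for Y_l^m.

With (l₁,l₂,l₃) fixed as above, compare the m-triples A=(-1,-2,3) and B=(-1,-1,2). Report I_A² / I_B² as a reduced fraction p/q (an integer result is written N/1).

Shared (l₁,l₂,l₃)=(1,3,4): N and (l;000)² cancel in I_A²/I_B².
A: Δ = 0!·2!·6!/9! = 1/252; Racah Σ t=0..0: t=0:+1/240 = 1/240; ⇒ 3j(1 3 4; -1 -2 3)² = 1/12, sgn -1
B: Δ = 0!·2!·6!/9! = 1/252; Racah Σ t=0..0: t=0:+1/96 = 1/96; ⇒ 3j(1 3 4; -1 -1 2)² = 5/84, sgn +1
I_A²/I_B² = (1/12)/(5/84) = 7/5

7/5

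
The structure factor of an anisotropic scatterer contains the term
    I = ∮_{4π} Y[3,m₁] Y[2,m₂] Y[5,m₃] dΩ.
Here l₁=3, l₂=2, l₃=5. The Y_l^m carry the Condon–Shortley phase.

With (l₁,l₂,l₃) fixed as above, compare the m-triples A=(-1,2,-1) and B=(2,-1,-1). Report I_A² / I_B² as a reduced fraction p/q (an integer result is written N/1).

5/8

l's match ⇒ only the (l;m) 3-j factors differ between A and B.
A: triangle coeff Δ(3,2,5) = 1/2310; Σ_t [0,0]: t=0:+1/1152 = 1/1152; (3j)²=1/154 [(3 2 5; -1 2 -1)], sign=+1
B: triangle coeff Δ(3,2,5) = 1/2310; Σ_t [0,0]: t=0:+1/720 = 1/720; (3j)²=4/385 [(3 2 5; 2 -1 -1)], sign=+1
I_A²/I_B² = (1/154)/(4/385) = 5/8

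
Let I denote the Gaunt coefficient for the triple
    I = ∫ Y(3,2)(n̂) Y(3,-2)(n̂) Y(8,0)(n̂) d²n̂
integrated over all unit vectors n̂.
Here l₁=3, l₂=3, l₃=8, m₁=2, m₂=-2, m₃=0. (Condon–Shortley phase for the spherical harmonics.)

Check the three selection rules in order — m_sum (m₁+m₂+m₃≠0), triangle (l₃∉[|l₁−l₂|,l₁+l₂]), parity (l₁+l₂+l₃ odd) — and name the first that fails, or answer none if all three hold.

m₁+m₂+m₃ = 2 − 2 + 0 = 0  ✓
triangle: |3−3|=0 ≤ l₃=8 ≤ 3+3=6  ✗
parity: l₁+l₂+l₃ = 14 is even

triangle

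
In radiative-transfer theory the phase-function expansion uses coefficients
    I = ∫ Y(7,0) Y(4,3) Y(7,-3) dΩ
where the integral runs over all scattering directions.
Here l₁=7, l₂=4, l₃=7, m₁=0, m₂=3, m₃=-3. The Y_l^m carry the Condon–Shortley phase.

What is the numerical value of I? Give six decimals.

Checks pass: Σm=0; 18 even; l₃=7∈[3,11].
(2·7+1)(2·4+1)(2·7+1) = 2025
Δ: 4! 10! 4! / 19! → 1/58198140
sum: t=0:+1/17418240 t=1:−1/622080 t=2:+1/230400 t=3:−1/622080 t=4:+1/17418240 = 1/806400
3j²(7 4 7; 0 0 0) = Δ·Π!·Σ² = 2268/230945  (sign -1)
sum: t=3:−1/2488320 t=4:+1/4354560 = -1/5806080
3j²(7 4 7; 0 3 -3) = Δ·Π!·Σ² = 525/92378  (sign -1)
combine: 4πI² = 2025·2268/230945·525/92378 = 241116750/2133423721
take √, sign +1: I = 0.09483534

0.094835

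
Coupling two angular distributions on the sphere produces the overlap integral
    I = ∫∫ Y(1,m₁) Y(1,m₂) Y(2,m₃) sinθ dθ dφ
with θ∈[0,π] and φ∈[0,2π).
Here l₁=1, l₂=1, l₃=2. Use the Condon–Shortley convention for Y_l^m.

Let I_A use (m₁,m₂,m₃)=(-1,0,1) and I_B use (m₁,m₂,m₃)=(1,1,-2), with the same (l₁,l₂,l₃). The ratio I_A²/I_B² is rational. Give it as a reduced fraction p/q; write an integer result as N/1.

l's match ⇒ only the (l;m) 3-j factors differ between A and B.
A: triangle coeff Δ(1,1,2) = 1/30; Σ_t [0,0]: t=0:+1/2 = 1/2; (3j)²=1/10 [(1 1 2; -1 0 1)], sign=-1
B: triangle coeff Δ(1,1,2) = 1/30; Σ_t [0,0]: t=0:+1/4 = 1/4; (3j)²=1/5 [(1 1 2; 1 1 -2)], sign=+1
I_A²/I_B² = (1/10)/(1/5) = 1/2

1/2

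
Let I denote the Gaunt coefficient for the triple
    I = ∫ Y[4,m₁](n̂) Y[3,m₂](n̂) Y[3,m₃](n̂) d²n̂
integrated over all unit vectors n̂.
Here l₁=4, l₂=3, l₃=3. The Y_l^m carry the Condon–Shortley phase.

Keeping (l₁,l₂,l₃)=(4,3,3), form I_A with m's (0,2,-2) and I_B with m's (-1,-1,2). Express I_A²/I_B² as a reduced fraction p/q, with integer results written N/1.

Shared (l₁,l₂,l₃)=(4,3,3): N and (l;000)² cancel in I_A²/I_B².
A: Δ = 4!·4!·2!/11! = 1/34650; Racah Σ t=3..4: t=3:−1/72 t=4:+1/576 = -7/576; ⇒ 3j(4 3 3; 0 2 -2)² = 7/198, sgn +1
B: Δ = 4!·4!·2!/11! = 1/34650; Racah Σ t=1..2: t=1:−1/144 t=2:+1/48 = 1/72; ⇒ 3j(4 3 3; -1 -1 2)² = 16/693, sgn -1
I_A²/I_B² = (7/198)/(16/693) = 49/32

49/32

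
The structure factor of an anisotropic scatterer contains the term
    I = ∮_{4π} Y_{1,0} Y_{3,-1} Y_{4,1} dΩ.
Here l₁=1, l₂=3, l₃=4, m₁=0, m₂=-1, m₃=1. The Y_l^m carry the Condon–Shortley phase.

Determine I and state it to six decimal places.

-0.238414

Rules hold: Σm=0, L=8 even, 2≤4≤4.
N = 3·7·9 = 189
Δ = 0!·2!·6!/9! = 1/252
Racah Σ t=0..0: t=0:+1/36 = 1/36
⇒ 3j(1 3 4; 0 0 0)² = 4/63, sgn +1
Racah Σ t=0..0: t=0:+1/48 = 1/48
⇒ 3j(1 3 4; 0 -1 1)² = 5/84, sgn -1
4πI² = N·(3j₀)²·(3jₘ)² = 5/7
I = -1·√(0.714286/4π) = -0.23841361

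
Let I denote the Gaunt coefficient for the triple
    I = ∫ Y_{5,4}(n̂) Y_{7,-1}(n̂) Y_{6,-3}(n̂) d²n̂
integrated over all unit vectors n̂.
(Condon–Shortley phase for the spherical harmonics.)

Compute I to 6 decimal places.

m-sum 0 ✓  L=18 even ✓  2≤6≤12 ✓
Π(2lᵢ+1) = 11×15×13 = 2145
triangle coeff Δ(5,7,6) = 1/174594420
Σ_t [1,5]: t=1:−1/4147200 t=2:+1/207360 t=3:−1/82944 t=4:+1/207360 t=5:−1/4147200 = -1/345600
(3j)²=420/46189 [(5 7 6; 0 0 0)], sign=-1
Σ_t [0,1]: t=0:+1/6220800 t=1:−1/2073600 = -1/3110400
(3j)²=3136/230945 [(5 7 6; 4 -1 -3)], sign=+1
⇒ 4πI² = 3951360/14919047
I = (-1)√(3951360/14919047/(4π)) = -0.14517700

-0.145177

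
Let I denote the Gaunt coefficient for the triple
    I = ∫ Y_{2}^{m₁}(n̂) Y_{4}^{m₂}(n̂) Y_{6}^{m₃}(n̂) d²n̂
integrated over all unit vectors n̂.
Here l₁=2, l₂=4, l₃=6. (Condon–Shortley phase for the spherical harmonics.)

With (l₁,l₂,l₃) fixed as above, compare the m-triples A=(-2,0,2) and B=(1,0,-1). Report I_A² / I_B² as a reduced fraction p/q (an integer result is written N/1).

2/5

Shared (l₁,l₂,l₃)=(2,4,6): N and (l;000)² cancel in I_A²/I_B².
A: Δ = 0!·4!·8!/13! = 1/6435; Racah Σ t=0..0: t=0:+1/13824 = 1/13824; ⇒ 3j(2 4 6; -2 0 2)² = 14/1287, sgn +1
B: Δ = 0!·4!·8!/13! = 1/6435; Racah Σ t=0..0: t=0:+1/3456 = 1/3456; ⇒ 3j(2 4 6; 1 0 -1)² = 35/1287, sgn -1
I_A²/I_B² = (14/1287)/(35/1287) = 2/5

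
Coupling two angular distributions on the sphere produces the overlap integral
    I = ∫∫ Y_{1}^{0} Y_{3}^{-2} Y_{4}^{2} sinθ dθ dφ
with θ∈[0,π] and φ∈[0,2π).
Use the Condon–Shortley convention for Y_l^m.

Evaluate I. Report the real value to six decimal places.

Checks pass: Σm=0; 8 even; l₃=4∈[2,4].
(2·1+1)(2·3+1)(2·4+1) = 189
Δ: 0! 2! 6! / 9! → 1/252
sum: t=0:+1/36 = 1/36
3j²(1 3 4; 0 0 0) = Δ·Π!·Σ² = 4/63  (sign +1)
sum: t=0:+1/120 = 1/120
3j²(1 3 4; 0 -2 2) = Δ·Π!·Σ² = 1/21  (sign +1)
combine: 4πI² = 189·4/63·1/21 = 4/7
take √, sign +1: I = 0.21324362

0.213244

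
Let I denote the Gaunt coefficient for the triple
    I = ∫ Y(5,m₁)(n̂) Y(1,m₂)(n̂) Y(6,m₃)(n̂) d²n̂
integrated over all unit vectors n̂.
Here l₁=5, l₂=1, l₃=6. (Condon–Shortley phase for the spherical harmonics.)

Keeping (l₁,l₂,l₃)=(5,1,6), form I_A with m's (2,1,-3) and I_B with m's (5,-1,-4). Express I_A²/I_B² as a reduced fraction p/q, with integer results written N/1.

l's match ⇒ only the (l;m) 3-j factors differ between A and B.
A: triangle coeff Δ(5,1,6) = 1/858; Σ_t [0,0]: t=0:+1/60480 = 1/60480; (3j)²=6/143 [(5 1 6; 2 1 -3)], sign=-1
B: triangle coeff Δ(5,1,6) = 1/858; Σ_t [0,0]: t=0:+1/7257600 = 1/7257600; (3j)²=1/858 [(5 1 6; 5 -1 -4)], sign=+1
I_A²/I_B² = (6/143)/(1/858) = 36/1

36/1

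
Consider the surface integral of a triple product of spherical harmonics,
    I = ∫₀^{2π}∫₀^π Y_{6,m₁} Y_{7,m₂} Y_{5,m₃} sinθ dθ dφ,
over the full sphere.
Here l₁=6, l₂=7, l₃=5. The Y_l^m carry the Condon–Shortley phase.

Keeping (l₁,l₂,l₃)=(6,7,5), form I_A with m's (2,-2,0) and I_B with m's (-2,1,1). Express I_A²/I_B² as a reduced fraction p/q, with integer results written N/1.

l's match ⇒ only the (l;m) 3-j factors differ between A and B.
A: triangle coeff Δ(6,7,5) = 1/174594420; Σ_t [0,4]: t=0:+1/116121600 t=1:−1/1451520 t=2:+1/207360 t=3:−1/207360 t=4:+1/1658880 = -1/12902400; (3j)²=27/1293292 [(6 7 5; 2 -2 0)], sign=+1
B: triangle coeff Δ(6,7,5) = 1/174594420; Σ_t [4,8]: t=4:+1/663552 t=5:−1/155520 t=6:+1/276480 t=7:−1/3628800 t=8:+1/696729600 = -367/232243200; (3j)²=134689/19399380 [(6 7 5; -2 1 1)], sign=-1
I_A²/I_B² = (27/1293292)/(134689/19399380) = 405/134689

405/134689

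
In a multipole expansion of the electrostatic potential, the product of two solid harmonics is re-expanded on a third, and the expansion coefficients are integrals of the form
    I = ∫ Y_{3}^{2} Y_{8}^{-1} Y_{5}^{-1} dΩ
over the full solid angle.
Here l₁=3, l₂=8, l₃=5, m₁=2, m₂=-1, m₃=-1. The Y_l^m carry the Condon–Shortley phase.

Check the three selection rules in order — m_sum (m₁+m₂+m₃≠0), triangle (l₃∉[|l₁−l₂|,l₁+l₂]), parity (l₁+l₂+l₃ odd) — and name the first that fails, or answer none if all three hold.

none

azimuthal sum: 2 − 1 − 1 = 0  ✓
5 ≤ 5 ≤ 11 (triangle on l)  ✓
L = 3 + 8 + 5 = 16 (even)  ✓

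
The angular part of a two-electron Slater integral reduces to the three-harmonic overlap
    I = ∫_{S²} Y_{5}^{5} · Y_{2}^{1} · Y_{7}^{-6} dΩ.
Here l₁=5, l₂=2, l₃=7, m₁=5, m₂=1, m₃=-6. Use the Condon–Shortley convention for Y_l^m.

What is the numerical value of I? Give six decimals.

Checks pass: Σm=0; 14 even; l₃=7∈[3,7].
(2·5+1)(2·2+1)(2·7+1) = 825
Δ: 0! 10! 4! / 15! → 1/15015
sum: t=0:+1/57600 = 1/57600
3j²(5 2 7; 0 0 0) = Δ·Π!·Σ² = 21/715  (sign -1)
sum: t=0:+1/21772800 = 1/21772800
3j²(5 2 7; 5 1 -6) = Δ·Π!·Σ² = 2/105  (sign -1)
combine: 4πI² = 825·21/715·2/105 = 6/13
take √, sign +1: I = 0.19164567

0.191646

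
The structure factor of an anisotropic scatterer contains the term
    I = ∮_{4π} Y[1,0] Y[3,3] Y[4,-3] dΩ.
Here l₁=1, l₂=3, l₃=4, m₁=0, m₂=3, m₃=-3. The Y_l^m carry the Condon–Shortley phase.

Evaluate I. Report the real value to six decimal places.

-0.162868

m-sum 0 ✓  L=8 even ✓  2≤4≤4 ✓
Π(2lᵢ+1) = 3×7×9 = 189
triangle coeff Δ(1,3,4) = 1/252
Σ_t [0,0]: t=0:+1/36 = 1/36
(3j)²=4/63 [(1 3 4; 0 0 0)], sign=+1
Σ_t [0,0]: t=0:+1/720 = 1/720
(3j)²=1/36 [(1 3 4; 0 3 -3)], sign=-1
⇒ 4πI² = 1/3
I = (-1)√(1/3/(4π)) = -0.16286750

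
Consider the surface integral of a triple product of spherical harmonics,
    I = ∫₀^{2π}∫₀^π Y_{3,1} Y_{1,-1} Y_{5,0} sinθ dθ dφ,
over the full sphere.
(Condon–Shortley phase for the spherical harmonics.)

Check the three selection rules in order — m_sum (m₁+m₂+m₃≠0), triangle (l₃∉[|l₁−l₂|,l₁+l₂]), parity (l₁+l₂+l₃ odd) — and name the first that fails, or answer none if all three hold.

triangle

Σmᵢ = 0  ✓
l₃∈[|l₁−l₂|,l₁+l₂]=[2,4], have l₃=5  ✗
Σlᵢ = 9 ⇒ odd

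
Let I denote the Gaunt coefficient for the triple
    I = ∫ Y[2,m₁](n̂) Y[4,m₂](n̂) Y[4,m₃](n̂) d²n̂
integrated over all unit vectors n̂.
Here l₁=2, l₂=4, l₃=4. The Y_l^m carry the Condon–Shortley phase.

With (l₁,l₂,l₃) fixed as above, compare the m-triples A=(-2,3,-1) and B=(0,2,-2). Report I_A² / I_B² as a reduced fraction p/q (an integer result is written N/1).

189/32

Shared (l₁,l₂,l₃)=(2,4,4): N and (l;000)² cancel in I_A²/I_B².
A: Δ = 2!·2!·6!/11! = 1/13860; Racah Σ t=2..2: t=2:+1/480 = 1/480; ⇒ 3j(2 4 4; -2 3 -1)² = 3/110, sgn -1
B: Δ = 2!·2!·6!/11! = 1/13860; Racah Σ t=0..2: t=0:+1/2880 t=1:−1/120 t=2:+1/192 = -1/360; ⇒ 3j(2 4 4; 0 2 -2)² = 16/3465, sgn -1
I_A²/I_B² = (3/110)/(16/3465) = 189/32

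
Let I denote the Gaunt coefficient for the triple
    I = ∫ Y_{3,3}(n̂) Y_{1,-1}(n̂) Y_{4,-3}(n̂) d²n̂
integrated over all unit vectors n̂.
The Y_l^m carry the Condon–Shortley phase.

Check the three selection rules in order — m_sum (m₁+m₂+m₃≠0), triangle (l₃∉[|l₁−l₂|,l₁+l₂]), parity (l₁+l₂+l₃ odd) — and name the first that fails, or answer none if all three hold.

azimuthal sum: 3 − 1 − 3 = -1  ✗
2 ≤ 4 ≤ 4 (triangle on l)
L = 3 + 1 + 4 = 8 (even)

m_sum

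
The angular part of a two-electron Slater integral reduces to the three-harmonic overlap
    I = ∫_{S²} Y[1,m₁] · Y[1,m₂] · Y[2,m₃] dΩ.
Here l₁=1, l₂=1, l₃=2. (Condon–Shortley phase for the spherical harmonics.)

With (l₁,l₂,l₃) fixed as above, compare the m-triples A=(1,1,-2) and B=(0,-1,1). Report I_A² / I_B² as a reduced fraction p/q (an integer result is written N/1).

2/1

Shared (l₁,l₂,l₃)=(1,1,2): N and (l;000)² cancel in I_A²/I_B².
A: Δ = 0!·2!·2!/5! = 1/30; Racah Σ t=0..0: t=0:+1/4 = 1/4; ⇒ 3j(1 1 2; 1 1 -2)² = 1/5, sgn +1
B: Δ = 0!·2!·2!/5! = 1/30; Racah Σ t=0..0: t=0:+1/2 = 1/2; ⇒ 3j(1 1 2; 0 -1 1)² = 1/10, sgn -1
I_A²/I_B² = (1/5)/(1/10) = 2/1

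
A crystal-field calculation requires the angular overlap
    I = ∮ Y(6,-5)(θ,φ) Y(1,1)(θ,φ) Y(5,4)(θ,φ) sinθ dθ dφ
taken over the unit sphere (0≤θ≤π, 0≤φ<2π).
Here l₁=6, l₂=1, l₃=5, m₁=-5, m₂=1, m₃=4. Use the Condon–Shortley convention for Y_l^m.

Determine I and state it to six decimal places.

m-sum 0 ✓  L=12 even ✓  5≤5≤7 ✓
Π(2lᵢ+1) = 13×3×11 = 429
triangle coeff Δ(6,1,5) = 1/858
Σ_t [1,1]: t=1:−1/14400 = -1/14400
(3j)²=6/143 [(6 1 5; 0 0 0)], sign=+1
Σ_t [2,2]: t=2:+1/725760 = 1/725760
(3j)²=5/78 [(6 1 5; -5 1 4)], sign=-1
⇒ 4πI² = 15/13
I = (-1)√(15/13/(4π)) = -0.30301841

-0.303018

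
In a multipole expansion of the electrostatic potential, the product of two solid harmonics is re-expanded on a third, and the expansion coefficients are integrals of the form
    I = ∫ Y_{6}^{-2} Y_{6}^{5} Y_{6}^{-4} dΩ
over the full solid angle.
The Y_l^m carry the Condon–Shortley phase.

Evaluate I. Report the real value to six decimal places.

Σmᵢ = -1 ≠ 0, so the φ-integral vanishes; I = 0

0.000000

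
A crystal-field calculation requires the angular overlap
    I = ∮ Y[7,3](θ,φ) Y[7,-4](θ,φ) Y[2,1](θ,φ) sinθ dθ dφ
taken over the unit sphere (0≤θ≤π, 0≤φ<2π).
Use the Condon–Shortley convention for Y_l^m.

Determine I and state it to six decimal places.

0.162315

Rules hold: Σm=0, L=16 even, 0≤2≤14.
N = 15·15·5 = 1125
Δ = 12!·2!·2!/17! = 1/185640
Racah Σ t=5..7: t=5:−1/2419200 t=6:+1/518400 t=7:−1/2419200 = 1/907200
⇒ 3j(7 7 2; 0 0 0)² = 56/3315, sgn +1
Racah Σ t=2..3: t=2:+1/14515200 t=3:−1/4354560 = -1/6220800
⇒ 3j(7 7 2; 3 -4 1)² = 77/4420, sgn +1
4πI² = N·(3j₀)²·(3jₘ)² = 16170/48841
I = +1·√(0.331074/4π) = 0.16231468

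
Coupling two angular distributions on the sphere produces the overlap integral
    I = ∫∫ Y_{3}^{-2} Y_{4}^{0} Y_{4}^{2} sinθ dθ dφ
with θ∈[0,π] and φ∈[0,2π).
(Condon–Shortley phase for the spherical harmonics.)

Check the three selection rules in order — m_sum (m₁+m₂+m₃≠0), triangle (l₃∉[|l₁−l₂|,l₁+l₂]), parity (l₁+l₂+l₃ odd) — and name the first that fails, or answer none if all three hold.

Σmᵢ = 0  ✓
l₃∈[|l₁−l₂|,l₁+l₂]=[1,7], have l₃=4  ✓
Σlᵢ = 11 ⇒ odd  ✗

parity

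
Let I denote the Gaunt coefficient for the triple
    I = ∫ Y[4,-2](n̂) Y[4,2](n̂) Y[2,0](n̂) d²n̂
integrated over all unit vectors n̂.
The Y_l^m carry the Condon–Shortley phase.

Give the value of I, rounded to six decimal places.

Rules hold: Σm=0, L=10 even, 0≤2≤8.
N = 9·9·5 = 405
Δ = 6!·2!·2!/11! = 1/13860
Racah Σ t=2..4: t=2:+1/192 t=3:−1/36 t=4:+1/192 = -5/288
⇒ 3j(4 4 2; 0 0 0)² = 20/693, sgn -1
Racah Σ t=4..6: t=4:+1/192 t=5:−1/120 t=6:+1/2880 = -1/360
⇒ 3j(4 4 2; -2 2 0)² = 16/3465, sgn -1
4πI² = N·(3j₀)²·(3jₘ)² = 320/5929
I = +1·√(0.053972/4π) = 0.06553591

0.065536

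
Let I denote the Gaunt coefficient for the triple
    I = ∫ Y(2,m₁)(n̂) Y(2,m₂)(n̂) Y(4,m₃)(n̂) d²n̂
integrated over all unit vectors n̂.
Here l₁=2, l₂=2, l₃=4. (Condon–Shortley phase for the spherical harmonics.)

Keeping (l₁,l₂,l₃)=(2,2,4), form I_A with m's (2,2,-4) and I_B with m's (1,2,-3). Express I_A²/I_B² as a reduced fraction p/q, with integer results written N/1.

2/1

Same 2,2,4: normalisation and zero-m 3j drop out of the ratio.
A: Δ: 0! 4! 4! / 9! → 1/630; sum: t=0:+1/576 = 1/576; 3j²(2 2 4; 2 2 -4) = Δ·Π!·Σ² = 1/9  (sign +1)
B: Δ: 0! 4! 4! / 9! → 1/630; sum: t=0:+1/144 = 1/144; 3j²(2 2 4; 1 2 -3) = Δ·Π!·Σ² = 1/18  (sign -1)
I_A²/I_B² = (1/9)/(1/18) = 2/1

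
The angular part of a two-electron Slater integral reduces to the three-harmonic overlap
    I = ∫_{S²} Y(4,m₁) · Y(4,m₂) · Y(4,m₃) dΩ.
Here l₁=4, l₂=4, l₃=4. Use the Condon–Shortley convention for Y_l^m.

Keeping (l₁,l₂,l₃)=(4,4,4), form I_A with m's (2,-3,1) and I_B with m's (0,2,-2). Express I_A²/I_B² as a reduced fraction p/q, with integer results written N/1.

Shared (l₁,l₂,l₃)=(4,4,4): N and (l;000)² cancel in I_A²/I_B².
A: Δ = 4!·4!·4!/13! = 1/450450; Racah Σ t=0..1: t=0:+1/576 t=1:−1/864 = 1/1728; ⇒ 3j(4 4 4; 2 -3 1)² = 5/1287, sgn -1
B: Δ = 4!·4!·4!/13! = 1/450450; Racah Σ t=2..4: t=2:+1/384 t=3:−1/216 t=4:+1/2304 = -11/6912; ⇒ 3j(4 4 4; 0 2 -2)² = 11/1638, sgn -1
I_A²/I_B² = (5/1287)/(11/1638) = 70/121

70/121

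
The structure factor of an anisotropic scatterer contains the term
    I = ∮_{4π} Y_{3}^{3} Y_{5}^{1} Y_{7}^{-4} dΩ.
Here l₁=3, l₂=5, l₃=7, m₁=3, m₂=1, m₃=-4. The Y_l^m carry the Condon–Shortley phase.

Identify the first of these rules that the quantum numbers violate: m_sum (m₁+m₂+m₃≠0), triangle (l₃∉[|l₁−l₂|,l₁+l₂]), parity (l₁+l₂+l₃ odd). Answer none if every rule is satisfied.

parity

Σmᵢ = 0  ✓
l₃∈[|l₁−l₂|,l₁+l₂]=[2,8], have l₃=7  ✓
Σlᵢ = 15 ⇒ odd  ✗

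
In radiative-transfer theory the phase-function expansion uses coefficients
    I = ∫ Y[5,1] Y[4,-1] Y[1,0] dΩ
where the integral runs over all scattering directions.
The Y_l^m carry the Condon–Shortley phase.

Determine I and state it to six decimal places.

-0.240571

Rules hold: Σm=0, L=10 even, 1≤1≤9.
N = 11·9·3 = 297
Δ = 8!·2!·0!/11! = 1/495
Racah Σ t=4..4: t=4:+1/576 = 1/576
⇒ 3j(5 4 1; 0 0 0)² = 5/99, sgn -1
Racah Σ t=3..3: t=3:−1/720 = -1/720
⇒ 3j(5 4 1; 1 -1 0)² = 8/165, sgn +1
4πI² = N·(3j₀)²·(3jₘ)² = 8/11
I = -1·√(0.727273/4π) = -0.24057125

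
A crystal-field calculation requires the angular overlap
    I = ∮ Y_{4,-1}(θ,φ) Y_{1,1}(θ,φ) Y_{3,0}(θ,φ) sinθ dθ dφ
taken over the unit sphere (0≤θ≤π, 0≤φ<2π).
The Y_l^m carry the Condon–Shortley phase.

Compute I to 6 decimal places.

Rules hold: Σm=0, L=8 even, 3≤3≤5.
N = 9·3·7 = 189
Δ = 2!·6!·0!/9! = 1/252
Racah Σ t=1..1: t=1:−1/36 = -1/36
⇒ 3j(4 1 3; 0 0 0)² = 4/63, sgn +1
Racah Σ t=2..2: t=2:+1/72 = 1/72
⇒ 3j(4 1 3; -1 1 0)² = 5/126, sgn -1
4πI² = N·(3j₀)²·(3jₘ)² = 10/21
I = -1·√(0.47619/4π) = -0.19466390

-0.194664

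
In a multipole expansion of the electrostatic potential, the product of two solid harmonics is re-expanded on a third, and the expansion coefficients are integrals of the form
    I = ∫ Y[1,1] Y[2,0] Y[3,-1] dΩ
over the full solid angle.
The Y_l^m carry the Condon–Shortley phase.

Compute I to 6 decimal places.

m-sum 0 ✓  L=6 even ✓  1≤3≤3 ✓
Π(2lᵢ+1) = 3×5×7 = 105
triangle coeff Δ(1,2,3) = 1/105
Σ_t [0,0]: t=0:+1/4 = 1/4
(3j)²=3/35 [(1 2 3; 0 0 0)], sign=-1
Σ_t [0,0]: t=0:+1/8 = 1/8
(3j)²=2/35 [(1 2 3; 1 0 -1)], sign=+1
⇒ 4πI² = 18/35
I = (-1)√(18/35/(4π)) = -0.20230066

-0.202301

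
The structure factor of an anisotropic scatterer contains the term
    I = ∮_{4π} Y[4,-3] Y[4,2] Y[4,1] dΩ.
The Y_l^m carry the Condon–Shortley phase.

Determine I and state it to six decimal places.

m-sum 0 ✓  L=12 even ✓  0≤4≤8 ✓
Π(2lᵢ+1) = 9×9×9 = 729
triangle coeff Δ(4,4,4) = 1/450450
Σ_t [0,4]: t=0:+1/13824 t=1:−1/216 t=2:+1/64 t=3:−1/216 t=4:+1/13824 = 5/768
(3j)²=18/1001 [(4 4 4; 0 0 0)], sign=+1
Σ_t [3,4]: t=3:−1/864 t=4:+1/576 = 1/1728
(3j)²=5/1287 [(4 4 4; -3 2 1)], sign=-1
⇒ 4πI² = 7290/143143
I = (-1)√(7290/143143/(4π)) = -0.06366105

-0.063661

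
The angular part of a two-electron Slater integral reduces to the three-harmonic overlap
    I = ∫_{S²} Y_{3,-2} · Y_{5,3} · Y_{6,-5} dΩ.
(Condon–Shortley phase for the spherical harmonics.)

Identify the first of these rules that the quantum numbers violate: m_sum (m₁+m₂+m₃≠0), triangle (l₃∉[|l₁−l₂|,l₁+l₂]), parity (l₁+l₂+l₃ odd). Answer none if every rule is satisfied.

m_sum

Σmᵢ = -4  ✗
l₃∈[|l₁−l₂|,l₁+l₂]=[2,8], have l₃=6
Σlᵢ = 14 ⇒ even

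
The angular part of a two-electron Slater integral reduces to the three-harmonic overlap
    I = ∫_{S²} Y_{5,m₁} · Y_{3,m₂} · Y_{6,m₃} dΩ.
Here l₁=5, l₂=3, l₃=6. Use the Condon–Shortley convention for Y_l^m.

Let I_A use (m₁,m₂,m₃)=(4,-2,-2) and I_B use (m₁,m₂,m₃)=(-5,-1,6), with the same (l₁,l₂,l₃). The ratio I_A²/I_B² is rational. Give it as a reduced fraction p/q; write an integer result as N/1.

Shared (l₁,l₂,l₃)=(5,3,6): N and (l;000)² cancel in I_A²/I_B².
A: Δ = 2!·8!·4!/15! = 1/675675; Racah Σ t=0..1: t=0:+1/60480 t=1:−1/967680 = 1/64512; ⇒ 3j(5 3 6; 4 -2 -2)² = 15/1001, sgn +1
B: Δ = 2!·8!·4!/15! = 1/675675; Racah Σ t=2..2: t=2:+1/1935360 = 1/1935360; ⇒ 3j(5 3 6; -5 -1 6)² = 3/91, sgn +1
I_A²/I_B² = (15/1001)/(3/91) = 5/11

5/11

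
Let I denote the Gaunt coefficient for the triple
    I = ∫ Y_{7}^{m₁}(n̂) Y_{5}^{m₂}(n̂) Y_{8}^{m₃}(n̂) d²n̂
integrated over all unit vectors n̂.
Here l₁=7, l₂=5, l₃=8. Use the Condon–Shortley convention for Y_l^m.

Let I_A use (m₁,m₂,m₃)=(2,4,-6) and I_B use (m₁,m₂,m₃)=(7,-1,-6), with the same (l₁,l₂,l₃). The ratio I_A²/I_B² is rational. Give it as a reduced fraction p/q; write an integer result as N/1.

96/143

l's match ⇒ only the (l;m) 3-j factors differ between A and B.
A: triangle coeff Δ(7,5,8) = 1/814773960; Σ_t [3,4]: t=3:−1/348364800 t=4:+1/1045094400 = -1/522547200; (3j)²=4/323 [(7 5 8; 2 4 -6)], sign=-1
B: triangle coeff Δ(7,5,8) = 1/814773960; Σ_t [0,0]: t=0:+1/4180377600 = 1/4180377600; (3j)²=143/7752 [(7 5 8; 7 -1 -6)], sign=+1
I_A²/I_B² = (4/323)/(143/7752) = 96/143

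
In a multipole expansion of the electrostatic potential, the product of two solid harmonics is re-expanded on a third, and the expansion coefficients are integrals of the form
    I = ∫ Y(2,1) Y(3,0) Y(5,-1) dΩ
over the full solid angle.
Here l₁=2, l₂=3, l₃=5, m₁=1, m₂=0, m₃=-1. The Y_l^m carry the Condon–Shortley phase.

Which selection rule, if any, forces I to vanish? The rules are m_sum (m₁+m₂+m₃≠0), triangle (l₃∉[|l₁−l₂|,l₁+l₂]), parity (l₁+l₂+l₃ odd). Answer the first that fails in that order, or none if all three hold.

Σmᵢ = 0  ✓
l₃∈[|l₁−l₂|,l₁+l₂]=[1,5], have l₃=5  ✓
Σlᵢ = 10 ⇒ even  ✓

none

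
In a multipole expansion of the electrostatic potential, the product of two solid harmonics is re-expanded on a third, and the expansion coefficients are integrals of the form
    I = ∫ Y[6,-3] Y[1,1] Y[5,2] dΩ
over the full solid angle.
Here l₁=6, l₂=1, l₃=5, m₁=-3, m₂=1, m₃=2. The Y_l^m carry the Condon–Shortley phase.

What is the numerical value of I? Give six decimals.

-0.245154

m-sum 0 ✓  L=12 even ✓  5≤5≤7 ✓
Π(2lᵢ+1) = 13×3×11 = 429
triangle coeff Δ(6,1,5) = 1/858
Σ_t [1,1]: t=1:−1/14400 = -1/14400
(3j)²=6/143 [(6 1 5; 0 0 0)], sign=+1
Σ_t [2,2]: t=2:+1/60480 = 1/60480
(3j)²=6/143 [(6 1 5; -3 1 2)], sign=-1
⇒ 4πI² = 108/143
I = (-1)√(108/143/(4π)) = -0.24515397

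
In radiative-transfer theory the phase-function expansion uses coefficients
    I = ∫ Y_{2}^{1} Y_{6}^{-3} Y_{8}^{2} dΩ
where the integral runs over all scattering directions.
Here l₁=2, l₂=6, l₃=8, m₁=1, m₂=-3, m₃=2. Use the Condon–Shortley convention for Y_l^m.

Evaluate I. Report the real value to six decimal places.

0.120013

m-sum 0 ✓  L=16 even ✓  4≤8≤8 ✓
Π(2lᵢ+1) = 5×13×17 = 1105
triangle coeff Δ(2,6,8) = 1/30940
Σ_t [0,0]: t=0:+1/2073600 = 1/2073600
(3j)²=28/1105 [(2 6 8; 0 0 0)], sign=+1
Σ_t [0,0]: t=0:+1/13063680 = 1/13063680
(3j)²=10/1547 [(2 6 8; 1 -3 2)], sign=+1
⇒ 4πI² = 40/221
I = (+1)√(40/221/(4π)) = 0.12001318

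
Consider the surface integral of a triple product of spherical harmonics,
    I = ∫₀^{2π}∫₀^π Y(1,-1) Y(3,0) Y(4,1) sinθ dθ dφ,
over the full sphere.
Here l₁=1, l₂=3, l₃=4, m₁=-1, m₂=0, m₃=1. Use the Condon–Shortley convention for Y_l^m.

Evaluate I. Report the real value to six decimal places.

-0.194664

m-sum 0 ✓  L=8 even ✓  2≤4≤4 ✓
Π(2lᵢ+1) = 3×7×9 = 189
triangle coeff Δ(1,3,4) = 1/252
Σ_t [0,0]: t=0:+1/36 = 1/36
(3j)²=4/63 [(1 3 4; 0 0 0)], sign=+1
Σ_t [0,0]: t=0:+1/72 = 1/72
(3j)²=5/126 [(1 3 4; -1 0 1)], sign=-1
⇒ 4πI² = 10/21
I = (-1)√(10/21/(4π)) = -0.19466390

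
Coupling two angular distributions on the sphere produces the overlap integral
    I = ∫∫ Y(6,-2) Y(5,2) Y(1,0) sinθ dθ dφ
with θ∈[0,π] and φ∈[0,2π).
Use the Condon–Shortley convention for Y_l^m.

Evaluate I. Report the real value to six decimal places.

0.231133

Rules hold: Σm=0, L=12 even, 1≤1≤11.
N = 13·11·3 = 429
Δ = 10!·2!·0!/13! = 1/858
Racah Σ t=5..5: t=5:−1/14400 = -1/14400
⇒ 3j(6 5 1; 0 0 0)² = 6/143, sgn +1
Racah Σ t=7..7: t=7:−1/30240 = -1/30240
⇒ 3j(6 5 1; -2 2 0)² = 16/429, sgn +1
4πI² = N·(3j₀)²·(3jₘ)² = 96/143
I = +1·√(0.671329/4π) = 0.23113338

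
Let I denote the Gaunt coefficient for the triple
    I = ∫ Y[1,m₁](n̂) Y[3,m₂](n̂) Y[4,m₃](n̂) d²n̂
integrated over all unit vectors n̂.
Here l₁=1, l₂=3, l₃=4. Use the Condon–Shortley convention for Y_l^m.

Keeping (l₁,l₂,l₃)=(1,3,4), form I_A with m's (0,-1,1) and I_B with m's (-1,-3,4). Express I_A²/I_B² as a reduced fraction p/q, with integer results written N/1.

Same 1,3,4: normalisation and zero-m 3j drop out of the ratio.
A: Δ: 0! 2! 6! / 9! → 1/252; sum: t=0:+1/48 = 1/48; 3j²(1 3 4; 0 -1 1) = Δ·Π!·Σ² = 5/84  (sign -1)
B: Δ: 0! 2! 6! / 9! → 1/252; sum: t=0:+1/1440 = 1/1440; 3j²(1 3 4; -1 -3 4) = Δ·Π!·Σ² = 1/9  (sign +1)
I_A²/I_B² = (5/84)/(1/9) = 15/28

15/28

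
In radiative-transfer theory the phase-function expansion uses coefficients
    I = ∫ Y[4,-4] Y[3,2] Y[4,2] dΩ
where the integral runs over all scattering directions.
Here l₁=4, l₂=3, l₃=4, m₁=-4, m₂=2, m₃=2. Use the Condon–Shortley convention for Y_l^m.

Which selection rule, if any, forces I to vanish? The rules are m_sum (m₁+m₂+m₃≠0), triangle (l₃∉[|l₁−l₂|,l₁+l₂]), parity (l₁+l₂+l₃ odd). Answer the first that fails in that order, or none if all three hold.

Σmᵢ = 0  ✓
l₃∈[|l₁−l₂|,l₁+l₂]=[1,7], have l₃=4  ✓
Σlᵢ = 11 ⇒ odd  ✗

parity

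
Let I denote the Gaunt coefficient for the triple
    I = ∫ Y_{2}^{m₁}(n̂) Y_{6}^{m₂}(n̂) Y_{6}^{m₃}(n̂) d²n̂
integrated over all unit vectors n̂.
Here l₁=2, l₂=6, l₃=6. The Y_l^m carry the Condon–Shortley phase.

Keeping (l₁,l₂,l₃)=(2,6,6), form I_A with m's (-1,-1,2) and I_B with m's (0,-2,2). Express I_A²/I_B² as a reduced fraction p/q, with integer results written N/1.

3/5

l's match ⇒ only the (l;m) 3-j factors differ between A and B.
A: triangle coeff Δ(2,6,6) = 1/90090; Σ_t [1,2]: t=1:−1/34560 t=2:+1/60480 = -1/80640; (3j)²=6/1001 [(2 6 6; -1 -1 2)], sign=-1
B: triangle coeff Δ(2,6,6) = 1/90090; Σ_t [0,2]: t=0:+1/69120 t=1:−1/30240 t=2:+1/322560 = -1/64512; (3j)²=10/1001 [(2 6 6; 0 -2 2)], sign=-1
I_A²/I_B² = (6/1001)/(10/1001) = 3/5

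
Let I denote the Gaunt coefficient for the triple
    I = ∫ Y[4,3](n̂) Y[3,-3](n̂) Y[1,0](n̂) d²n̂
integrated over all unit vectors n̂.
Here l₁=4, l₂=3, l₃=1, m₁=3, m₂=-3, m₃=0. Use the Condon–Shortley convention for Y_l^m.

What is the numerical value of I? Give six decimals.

-0.162868

Checks pass: Σm=0; 8 even; l₃=1∈[1,7].
(2·4+1)(2·3+1)(2·1+1) = 189
Δ: 6! 2! 0! / 9! → 1/252
sum: t=3:−1/36 = -1/36
3j²(4 3 1; 0 0 0) = Δ·Π!·Σ² = 4/63  (sign +1)
sum: t=0:+1/720 = 1/720
3j²(4 3 1; 3 -3 0) = Δ·Π!·Σ² = 1/36  (sign -1)
combine: 4πI² = 189·4/63·1/36 = 1/3
take √, sign -1: I = -0.16286750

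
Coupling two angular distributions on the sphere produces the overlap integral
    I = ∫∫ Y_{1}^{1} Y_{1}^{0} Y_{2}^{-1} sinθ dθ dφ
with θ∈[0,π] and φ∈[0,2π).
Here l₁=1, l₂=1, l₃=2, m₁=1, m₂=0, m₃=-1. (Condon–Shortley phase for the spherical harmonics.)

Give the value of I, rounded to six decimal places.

m-sum 0 ✓  L=4 even ✓  0≤2≤2 ✓
Π(2lᵢ+1) = 3×3×5 = 45
triangle coeff Δ(1,1,2) = 1/30
Σ_t [0,0]: t=0:+1/1 = 1/1
(3j)²=2/15 [(1 1 2; 0 0 0)], sign=+1
Σ_t [0,0]: t=0:+1/2 = 1/2
(3j)²=1/10 [(1 1 2; 1 0 -1)], sign=-1
⇒ 4πI² = 3/5
I = (-1)√(3/5/(4π)) = -0.21850969

-0.218510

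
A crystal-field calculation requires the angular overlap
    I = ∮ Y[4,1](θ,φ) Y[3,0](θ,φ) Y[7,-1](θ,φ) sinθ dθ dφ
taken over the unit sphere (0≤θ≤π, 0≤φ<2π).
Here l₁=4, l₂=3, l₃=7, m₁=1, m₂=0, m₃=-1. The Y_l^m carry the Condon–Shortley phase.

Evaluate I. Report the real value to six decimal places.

-0.225497

m-sum 0 ✓  L=14 even ✓  1≤7≤7 ✓
Π(2lᵢ+1) = 9×7×15 = 945
triangle coeff Δ(4,3,7) = 1/45045
Σ_t [0,0]: t=0:+1/20736 = 1/20736
(3j)²=35/1287 [(4 3 7; 0 0 0)], sign=-1
Σ_t [0,0]: t=0:+1/25920 = 1/25920
(3j)²=32/1287 [(4 3 7; 1 0 -1)], sign=+1
⇒ 4πI² = 39200/61347
I = (-1)√(39200/61347/(4π)) = -0.22549735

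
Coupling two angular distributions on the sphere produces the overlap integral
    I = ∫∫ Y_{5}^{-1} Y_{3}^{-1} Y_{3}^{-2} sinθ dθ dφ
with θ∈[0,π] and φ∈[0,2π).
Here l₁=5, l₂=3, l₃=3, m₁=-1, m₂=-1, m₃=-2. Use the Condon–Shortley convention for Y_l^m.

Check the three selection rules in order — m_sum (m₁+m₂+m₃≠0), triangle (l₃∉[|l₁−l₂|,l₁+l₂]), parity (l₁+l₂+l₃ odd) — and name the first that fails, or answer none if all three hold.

m_sum

Σmᵢ = -4  ✗
l₃∈[|l₁−l₂|,l₁+l₂]=[2,8], have l₃=3
Σlᵢ = 11 ⇒ odd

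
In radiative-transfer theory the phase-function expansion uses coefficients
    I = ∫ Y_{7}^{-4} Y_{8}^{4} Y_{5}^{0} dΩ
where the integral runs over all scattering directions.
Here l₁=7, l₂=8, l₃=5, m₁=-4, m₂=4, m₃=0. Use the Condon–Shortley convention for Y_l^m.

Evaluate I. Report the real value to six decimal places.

-0.123255

Checks pass: Σm=0; 20 even; l₃=5∈[1,15].
(2·7+1)(2·8+1)(2·5+1) = 2805
Δ: 10! 4! 6! / 21! → 1/814773960
sum: t=3:−1/87091200 t=4:+1/4976640 t=5:−1/2073600 t=6:+1/4976640 t=7:−1/87091200 = -1/9676800
3j²(7 8 5; 0 0 0) = Δ·Π!·Σ² = 360/46189  (sign +1)
sum: t=7:−1/87091200 t=8:+1/23224320 t=9:−1/52254720 t=10:+1/1045094400 = 1/74649600
3j²(7 8 5; -4 4 0) = Δ·Π!·Σ² = 110/12597  (sign -1)
combine: 4πI² = 2805·360/46189·110/12597 = 198000/1037153
take √, sign -1: I = -0.12325548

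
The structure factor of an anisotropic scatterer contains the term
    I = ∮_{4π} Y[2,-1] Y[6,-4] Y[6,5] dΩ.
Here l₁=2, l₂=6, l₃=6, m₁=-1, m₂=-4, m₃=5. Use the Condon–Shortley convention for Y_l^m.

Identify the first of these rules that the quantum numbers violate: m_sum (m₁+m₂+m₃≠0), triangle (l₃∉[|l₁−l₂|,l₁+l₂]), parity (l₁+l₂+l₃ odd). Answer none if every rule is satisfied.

none

Σmᵢ = 0  ✓
l₃∈[|l₁−l₂|,l₁+l₂]=[4,8], have l₃=6  ✓
Σlᵢ = 14 ⇒ even  ✓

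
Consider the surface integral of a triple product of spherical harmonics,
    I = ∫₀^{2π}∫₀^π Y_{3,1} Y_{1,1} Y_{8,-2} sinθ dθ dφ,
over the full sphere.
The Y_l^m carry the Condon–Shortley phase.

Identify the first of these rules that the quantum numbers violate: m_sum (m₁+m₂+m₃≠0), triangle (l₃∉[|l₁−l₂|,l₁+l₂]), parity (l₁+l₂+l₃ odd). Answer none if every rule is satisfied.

Σmᵢ = 0  ✓
l₃∈[|l₁−l₂|,l₁+l₂]=[2,4], have l₃=8  ✗
Σlᵢ = 12 ⇒ even

triangle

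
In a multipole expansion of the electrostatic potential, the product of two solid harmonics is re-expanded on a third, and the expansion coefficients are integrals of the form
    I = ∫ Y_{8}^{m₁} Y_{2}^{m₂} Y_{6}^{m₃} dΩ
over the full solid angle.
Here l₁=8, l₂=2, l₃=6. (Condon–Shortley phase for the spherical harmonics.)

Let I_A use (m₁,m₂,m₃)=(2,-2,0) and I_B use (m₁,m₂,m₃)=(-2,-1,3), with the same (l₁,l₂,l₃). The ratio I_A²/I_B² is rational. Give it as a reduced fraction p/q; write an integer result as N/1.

21/20

l's match ⇒ only the (l;m) 3-j factors differ between A and B.
A: triangle coeff Δ(8,2,6) = 1/30940; Σ_t [0,0]: t=0:+1/12441600 = 1/12441600; (3j)²=3/442 [(8 2 6; 2 -2 0)], sign=+1
B: triangle coeff Δ(8,2,6) = 1/30940; Σ_t [1,1]: t=1:−1/13063680 = -1/13063680; (3j)²=10/1547 [(8 2 6; -2 -1 3)], sign=+1
I_A²/I_B² = (3/442)/(10/1547) = 21/20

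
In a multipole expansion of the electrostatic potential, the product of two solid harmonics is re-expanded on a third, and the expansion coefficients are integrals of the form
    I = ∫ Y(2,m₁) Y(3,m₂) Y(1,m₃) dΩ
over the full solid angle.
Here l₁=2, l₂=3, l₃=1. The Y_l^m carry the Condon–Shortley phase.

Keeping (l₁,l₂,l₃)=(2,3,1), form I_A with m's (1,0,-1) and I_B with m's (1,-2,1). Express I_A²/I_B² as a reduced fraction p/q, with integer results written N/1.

Shared (l₁,l₂,l₃)=(2,3,1): N and (l;000)² cancel in I_A²/I_B².
A: Δ = 4!·0!·2!/7! = 1/105; Racah Σ t=1..1: t=1:−1/12 = -1/12; ⇒ 3j(2 3 1; 1 0 -1)² = 1/35, sgn -1
B: Δ = 4!·0!·2!/7! = 1/105; Racah Σ t=1..1: t=1:−1/12 = -1/12; ⇒ 3j(2 3 1; 1 -2 1)² = 2/21, sgn -1
I_A²/I_B² = (1/35)/(2/21) = 3/10

3/10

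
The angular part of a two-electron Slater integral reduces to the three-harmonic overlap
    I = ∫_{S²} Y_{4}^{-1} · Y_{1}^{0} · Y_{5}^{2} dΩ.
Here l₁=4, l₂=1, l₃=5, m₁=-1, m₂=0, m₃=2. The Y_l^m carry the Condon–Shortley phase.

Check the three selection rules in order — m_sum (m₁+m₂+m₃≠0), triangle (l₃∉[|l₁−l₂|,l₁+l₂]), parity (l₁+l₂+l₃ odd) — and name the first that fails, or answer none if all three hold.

m_sum

Σmᵢ = 1  ✗
l₃∈[|l₁−l₂|,l₁+l₂]=[3,5], have l₃=5
Σlᵢ = 10 ⇒ even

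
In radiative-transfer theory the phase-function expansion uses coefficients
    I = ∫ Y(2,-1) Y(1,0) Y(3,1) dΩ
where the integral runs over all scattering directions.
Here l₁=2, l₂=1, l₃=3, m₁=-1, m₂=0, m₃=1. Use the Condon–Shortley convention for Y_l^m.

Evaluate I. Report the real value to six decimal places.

-0.233597

Checks pass: Σm=0; 6 even; l₃=3∈[1,3].
(2·2+1)(2·1+1)(2·3+1) = 105
Δ: 0! 4! 2! / 7! → 1/105
sum: t=0:+1/4 = 1/4
3j²(2 1 3; 0 0 0) = Δ·Π!·Σ² = 3/35  (sign -1)
sum: t=0:+1/6 = 1/6
3j²(2 1 3; -1 0 1) = Δ·Π!·Σ² = 8/105  (sign +1)
combine: 4πI² = 105·3/35·8/105 = 24/35
take √, sign -1: I = -0.23359668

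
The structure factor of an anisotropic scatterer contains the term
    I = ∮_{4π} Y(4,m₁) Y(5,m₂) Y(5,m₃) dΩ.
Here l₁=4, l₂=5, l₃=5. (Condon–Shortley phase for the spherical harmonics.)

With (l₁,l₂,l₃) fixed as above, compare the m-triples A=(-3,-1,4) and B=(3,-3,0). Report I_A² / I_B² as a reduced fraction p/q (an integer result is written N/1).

5/3

Same 4,5,5: normalisation and zero-m 3j drop out of the ratio.
A: Δ: 4! 4! 6! / 15! → 1/3153150; sum: t=3:−1/17280 t=4:+1/103680 = -1/20736; 3j²(4 5 5; -3 -1 4) = Δ·Π!·Σ² = 10/429  (sign +1)
B: Δ: 4! 4! 6! / 15! → 1/3153150; sum: t=0:+1/6912 t=1:−1/17280 = 1/11520; 3j²(4 5 5; 3 -3 0) = Δ·Π!·Σ² = 2/143  (sign -1)
I_A²/I_B² = (10/429)/(2/143) = 5/3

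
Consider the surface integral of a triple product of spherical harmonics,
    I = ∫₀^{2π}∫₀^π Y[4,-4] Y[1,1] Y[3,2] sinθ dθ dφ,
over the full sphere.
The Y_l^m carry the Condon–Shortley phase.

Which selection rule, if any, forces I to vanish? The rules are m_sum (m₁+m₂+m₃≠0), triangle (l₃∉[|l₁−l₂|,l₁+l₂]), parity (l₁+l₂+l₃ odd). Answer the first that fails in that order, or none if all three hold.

m_sum

Σmᵢ = -1  ✗
l₃∈[|l₁−l₂|,l₁+l₂]=[3,5], have l₃=3
Σlᵢ = 8 ⇒ even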